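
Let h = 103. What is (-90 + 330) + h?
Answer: 343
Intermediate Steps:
(-90 + 330) + h = (-90 + 330) + 103 = 240 + 103 = 343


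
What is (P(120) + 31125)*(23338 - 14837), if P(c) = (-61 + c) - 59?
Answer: 264593625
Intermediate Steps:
P(c) = -120 + c
(P(120) + 31125)*(23338 - 14837) = ((-120 + 120) + 31125)*(23338 - 14837) = (0 + 31125)*8501 = 31125*8501 = 264593625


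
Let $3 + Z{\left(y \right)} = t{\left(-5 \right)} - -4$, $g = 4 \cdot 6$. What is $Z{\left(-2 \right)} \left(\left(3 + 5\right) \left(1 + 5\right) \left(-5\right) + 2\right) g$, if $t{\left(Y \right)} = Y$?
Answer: $22848$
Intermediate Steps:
$g = 24$
$Z{\left(y \right)} = -4$ ($Z{\left(y \right)} = -3 - 1 = -4$)
$Z{\left(-2 \right)} \left(\left(3 + 5\right) \left(1 + 5\right) \left(-5\right) + 2\right) g = - 4 \left(\left(3 + 5\right) \left(1 + 5\right) \left(-5\right) + 2\right) 24 = - 4 \left(8 \cdot 6 \left(-5\right) + 2\right) 24 = - 4 \left(48 \left(-5\right) + 2\right) 24 = - 4 \left(-240 + 2\right) 24 = - 4 \left(\left(-238\right) 24\right) = \left(-4\right) \left(-5712\right) = 22848$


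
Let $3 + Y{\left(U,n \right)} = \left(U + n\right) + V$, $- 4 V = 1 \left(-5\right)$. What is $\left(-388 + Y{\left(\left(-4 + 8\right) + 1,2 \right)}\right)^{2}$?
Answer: $\frac{2343961}{16} \approx 1.465 \cdot 10^{5}$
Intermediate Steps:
$V = \frac{5}{4}$ ($V = - \frac{1 \left(-5\right)}{4} = \left(- \frac{1}{4}\right) \left(-5\right) = \frac{5}{4} \approx 1.25$)
$Y{\left(U,n \right)} = - \frac{7}{4} + U + n$ ($Y{\left(U,n \right)} = -3 + \left(\left(U + n\right) + \frac{5}{4}\right) = -3 + \left(\frac{5}{4} + U + n\right) = - \frac{7}{4} + U + n$)
$\left(-388 + Y{\left(\left(-4 + 8\right) + 1,2 \right)}\right)^{2} = \left(-388 + \left(- \frac{7}{4} + \left(\left(-4 + 8\right) + 1\right) + 2\right)\right)^{2} = \left(-388 + \left(- \frac{7}{4} + \left(4 + 1\right) + 2\right)\right)^{2} = \left(-388 + \left(- \frac{7}{4} + 5 + 2\right)\right)^{2} = \left(-388 + \frac{21}{4}\right)^{2} = \left(- \frac{1531}{4}\right)^{2} = \frac{2343961}{16}$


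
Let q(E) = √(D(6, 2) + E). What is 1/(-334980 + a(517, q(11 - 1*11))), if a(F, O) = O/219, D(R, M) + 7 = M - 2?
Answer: -16065975780/5381780566784407 - 219*I*√7/5381780566784407 ≈ -2.9853e-6 - 1.0766e-13*I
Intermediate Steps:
D(R, M) = -9 + M (D(R, M) = -7 + (M - 2) = -7 + (-2 + M) = -9 + M)
q(E) = √(-7 + E) (q(E) = √((-9 + 2) + E) = √(-7 + E))
a(F, O) = O/219 (a(F, O) = O*(1/219) = O/219)
1/(-334980 + a(517, q(11 - 1*11))) = 1/(-334980 + √(-7 + (11 - 1*11))/219) = 1/(-334980 + √(-7 + (11 - 11))/219) = 1/(-334980 + √(-7 + 0)/219) = 1/(-334980 + √(-7)/219) = 1/(-334980 + (I*√7)/219) = 1/(-334980 + I*√7/219)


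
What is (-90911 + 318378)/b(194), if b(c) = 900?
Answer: 227467/900 ≈ 252.74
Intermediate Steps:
(-90911 + 318378)/b(194) = (-90911 + 318378)/900 = 227467*(1/900) = 227467/900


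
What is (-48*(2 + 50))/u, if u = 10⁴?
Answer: -156/625 ≈ -0.24960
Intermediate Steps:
u = 10000
(-48*(2 + 50))/u = -48*(2 + 50)/10000 = -48*52*(1/10000) = -2496*1/10000 = -156/625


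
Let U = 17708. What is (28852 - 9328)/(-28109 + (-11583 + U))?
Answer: -1627/1832 ≈ -0.88810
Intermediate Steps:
(28852 - 9328)/(-28109 + (-11583 + U)) = (28852 - 9328)/(-28109 + (-11583 + 17708)) = 19524/(-28109 + 6125) = 19524/(-21984) = 19524*(-1/21984) = -1627/1832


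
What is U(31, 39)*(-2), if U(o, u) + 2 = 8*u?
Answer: -620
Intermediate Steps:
U(o, u) = -2 + 8*u
U(31, 39)*(-2) = (-2 + 8*39)*(-2) = (-2 + 312)*(-2) = 310*(-2) = -620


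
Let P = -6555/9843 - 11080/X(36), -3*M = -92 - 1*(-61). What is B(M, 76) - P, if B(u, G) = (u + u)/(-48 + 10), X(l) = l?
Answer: 172747532/561051 ≈ 307.90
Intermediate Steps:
M = 31/3 (M = -(-92 - 1*(-61))/3 = -(-92 + 61)/3 = -⅓*(-31) = 31/3 ≈ 10.333)
B(u, G) = -u/19 (B(u, G) = (2*u)/(-38) = (2*u)*(-1/38) = -u/19)
P = -9108035/29529 (P = -6555/9843 - 11080/36 = -6555*1/9843 - 11080*1/36 = -2185/3281 - 2770/9 = -9108035/29529 ≈ -308.44)
B(M, 76) - P = -1/19*31/3 - 1*(-9108035/29529) = -31/57 + 9108035/29529 = 172747532/561051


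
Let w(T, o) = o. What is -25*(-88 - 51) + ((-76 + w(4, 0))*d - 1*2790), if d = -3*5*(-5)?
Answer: -5015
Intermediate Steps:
d = 75 (d = -15*(-5) = 75)
-25*(-88 - 51) + ((-76 + w(4, 0))*d - 1*2790) = -25*(-88 - 51) + ((-76 + 0)*75 - 1*2790) = -25*(-139) + (-76*75 - 2790) = 3475 + (-5700 - 2790) = 3475 - 8490 = -5015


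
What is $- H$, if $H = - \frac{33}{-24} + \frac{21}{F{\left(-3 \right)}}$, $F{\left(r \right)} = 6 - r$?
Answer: $- \frac{89}{24} \approx -3.7083$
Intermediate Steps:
$H = \frac{89}{24}$ ($H = - \frac{33}{-24} + \frac{21}{6 - -3} = \left(-33\right) \left(- \frac{1}{24}\right) + \frac{21}{6 + 3} = \frac{11}{8} + \frac{21}{9} = \frac{11}{8} + 21 \cdot \frac{1}{9} = \frac{11}{8} + \frac{7}{3} = \frac{89}{24} \approx 3.7083$)
$- H = \left(-1\right) \frac{89}{24} = - \frac{89}{24}$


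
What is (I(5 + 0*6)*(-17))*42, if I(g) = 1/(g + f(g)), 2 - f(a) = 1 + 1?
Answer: -714/5 ≈ -142.80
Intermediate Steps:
f(a) = 0 (f(a) = 2 - (1 + 1) = 2 - 1*2 = 2 - 2 = 0)
I(g) = 1/g (I(g) = 1/(g + 0) = 1/g)
(I(5 + 0*6)*(-17))*42 = (-17/(5 + 0*6))*42 = (-17/(5 + 0))*42 = (-17/5)*42 = ((⅕)*(-17))*42 = -17/5*42 = -714/5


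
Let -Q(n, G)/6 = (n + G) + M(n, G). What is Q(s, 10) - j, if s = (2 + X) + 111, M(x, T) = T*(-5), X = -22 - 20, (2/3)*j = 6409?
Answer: -19599/2 ≈ -9799.5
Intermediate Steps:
j = 19227/2 (j = (3/2)*6409 = 19227/2 ≈ 9613.5)
X = -42
M(x, T) = -5*T
s = 71 (s = (2 - 42) + 111 = -40 + 111 = 71)
Q(n, G) = -6*n + 24*G (Q(n, G) = -6*((n + G) - 5*G) = -6*((G + n) - 5*G) = -6*(n - 4*G) = -6*n + 24*G)
Q(s, 10) - j = (-6*71 + 24*10) - 1*19227/2 = (-426 + 240) - 19227/2 = -186 - 19227/2 = -19599/2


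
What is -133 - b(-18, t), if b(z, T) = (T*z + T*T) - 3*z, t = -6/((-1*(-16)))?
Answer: -12409/64 ≈ -193.89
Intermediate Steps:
t = -3/8 (t = -6/16 = -6*1/16 = -3/8 ≈ -0.37500)
b(z, T) = T² - 3*z + T*z (b(z, T) = (T*z + T²) - 3*z = (T² + T*z) - 3*z = T² - 3*z + T*z)
-133 - b(-18, t) = -133 - ((-3/8)² - 3*(-18) - 3/8*(-18)) = -133 - (9/64 + 54 + 27/4) = -133 - 1*3897/64 = -133 - 3897/64 = -12409/64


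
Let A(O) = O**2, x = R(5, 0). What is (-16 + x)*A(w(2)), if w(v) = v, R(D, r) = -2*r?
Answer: -64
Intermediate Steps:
x = 0 (x = -2*0 = 0)
(-16 + x)*A(w(2)) = (-16 + 0)*2**2 = -16*4 = -64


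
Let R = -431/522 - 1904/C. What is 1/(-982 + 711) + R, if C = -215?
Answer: 244119203/30414330 ≈ 8.0265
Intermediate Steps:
R = 901223/112230 (R = -431/522 - 1904/(-215) = -431*1/522 - 1904*(-1/215) = -431/522 + 1904/215 = 901223/112230 ≈ 8.0301)
1/(-982 + 711) + R = 1/(-982 + 711) + 901223/112230 = 1/(-271) + 901223/112230 = -1/271 + 901223/112230 = 244119203/30414330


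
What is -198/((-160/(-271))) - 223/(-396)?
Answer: -2651611/7920 ≈ -334.80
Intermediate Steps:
-198/((-160/(-271))) - 223/(-396) = -198/((-160*(-1/271))) - 223*(-1/396) = -198/160/271 + 223/396 = -198*271/160 + 223/396 = -26829/80 + 223/396 = -2651611/7920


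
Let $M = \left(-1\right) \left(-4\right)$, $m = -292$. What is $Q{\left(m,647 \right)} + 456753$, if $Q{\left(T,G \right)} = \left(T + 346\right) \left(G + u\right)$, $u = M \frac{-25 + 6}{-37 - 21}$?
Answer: $\frac{14261091}{29} \approx 4.9176 \cdot 10^{5}$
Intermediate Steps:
$M = 4$
$u = \frac{38}{29}$ ($u = 4 \frac{-25 + 6}{-37 - 21} = 4 \left(- \frac{19}{-58}\right) = 4 \left(\left(-19\right) \left(- \frac{1}{58}\right)\right) = 4 \cdot \frac{19}{58} = \frac{38}{29} \approx 1.3103$)
$Q{\left(T,G \right)} = \left(346 + T\right) \left(\frac{38}{29} + G\right)$ ($Q{\left(T,G \right)} = \left(T + 346\right) \left(G + \frac{38}{29}\right) = \left(346 + T\right) \left(\frac{38}{29} + G\right)$)
$Q{\left(m,647 \right)} + 456753 = \left(\frac{13148}{29} + 346 \cdot 647 + \frac{38}{29} \left(-292\right) + 647 \left(-292\right)\right) + 456753 = \left(\frac{13148}{29} + 223862 - \frac{11096}{29} - 188924\right) + 456753 = \frac{1015254}{29} + 456753 = \frac{14261091}{29}$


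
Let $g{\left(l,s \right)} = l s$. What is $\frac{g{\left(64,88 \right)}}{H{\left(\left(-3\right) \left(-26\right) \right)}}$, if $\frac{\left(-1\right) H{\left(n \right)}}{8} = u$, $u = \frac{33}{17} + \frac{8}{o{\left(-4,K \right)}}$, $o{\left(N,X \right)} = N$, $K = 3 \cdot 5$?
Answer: $11968$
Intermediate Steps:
$K = 15$
$u = - \frac{1}{17}$ ($u = \frac{33}{17} + \frac{8}{-4} = 33 \cdot \frac{1}{17} + 8 \left(- \frac{1}{4}\right) = \frac{33}{17} - 2 = - \frac{1}{17} \approx -0.058824$)
$H{\left(n \right)} = \frac{8}{17}$ ($H{\left(n \right)} = \left(-8\right) \left(- \frac{1}{17}\right) = \frac{8}{17}$)
$\frac{g{\left(64,88 \right)}}{H{\left(\left(-3\right) \left(-26\right) \right)}} = \frac{64 \cdot 88}{\frac{8}{17}} = 5632 \cdot \frac{17}{8} = 11968$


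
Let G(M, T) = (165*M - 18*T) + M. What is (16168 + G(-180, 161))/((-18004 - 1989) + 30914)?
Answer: -16610/10921 ≈ -1.5209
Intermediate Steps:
G(M, T) = -18*T + 166*M (G(M, T) = (-18*T + 165*M) + M = -18*T + 166*M)
(16168 + G(-180, 161))/((-18004 - 1989) + 30914) = (16168 + (-18*161 + 166*(-180)))/((-18004 - 1989) + 30914) = (16168 + (-2898 - 29880))/(-19993 + 30914) = (16168 - 32778)/10921 = -16610*1/10921 = -16610/10921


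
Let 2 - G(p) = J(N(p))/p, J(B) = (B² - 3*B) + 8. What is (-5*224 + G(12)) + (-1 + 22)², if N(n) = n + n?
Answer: -2159/3 ≈ -719.67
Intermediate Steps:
N(n) = 2*n
J(B) = 8 + B² - 3*B
G(p) = 2 - (8 - 6*p + 4*p²)/p (G(p) = 2 - (8 + (2*p)² - 6*p)/p = 2 - (8 + 4*p² - 6*p)/p = 2 - (8 - 6*p + 4*p²)/p)
(-5*224 + G(12)) + (-1 + 22)² = (-5*224 + (8 - 8/12 - 4*12)) + (-1 + 22)² = (-1120 + (8 - 8*1/12 - 48)) + 21² = (-1120 + (8 - ⅔ - 48)) + 441 = (-1120 - 122/3) + 441 = -3482/3 + 441 = -2159/3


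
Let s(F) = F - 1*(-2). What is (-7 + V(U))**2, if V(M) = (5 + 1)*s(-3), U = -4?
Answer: 169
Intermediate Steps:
s(F) = 2 + F (s(F) = F + 2 = 2 + F)
V(M) = -6 (V(M) = (5 + 1)*(2 - 3) = 6*(-1) = -6)
(-7 + V(U))**2 = (-7 - 6)**2 = (-13)**2 = 169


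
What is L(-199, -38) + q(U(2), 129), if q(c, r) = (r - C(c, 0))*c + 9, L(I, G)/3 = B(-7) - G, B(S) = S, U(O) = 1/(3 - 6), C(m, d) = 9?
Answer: 62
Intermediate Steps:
U(O) = -⅓ (U(O) = 1/(-3) = -⅓)
L(I, G) = -21 - 3*G (L(I, G) = 3*(-7 - G) = -21 - 3*G)
q(c, r) = 9 + c*(-9 + r) (q(c, r) = (r - 1*9)*c + 9 = (r - 9)*c + 9 = (-9 + r)*c + 9 = c*(-9 + r) + 9 = 9 + c*(-9 + r))
L(-199, -38) + q(U(2), 129) = (-21 - 3*(-38)) + (9 - 9*(-⅓) - ⅓*129) = (-21 + 114) + (9 + 3 - 43) = 93 - 31 = 62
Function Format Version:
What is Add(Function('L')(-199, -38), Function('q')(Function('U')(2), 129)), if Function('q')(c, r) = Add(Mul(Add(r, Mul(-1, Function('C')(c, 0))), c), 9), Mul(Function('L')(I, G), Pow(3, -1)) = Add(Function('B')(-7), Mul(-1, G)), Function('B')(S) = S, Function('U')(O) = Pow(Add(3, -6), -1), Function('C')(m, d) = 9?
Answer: 62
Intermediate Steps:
Function('U')(O) = Rational(-1, 3) (Function('U')(O) = Pow(-3, -1) = Rational(-1, 3))
Function('L')(I, G) = Add(-21, Mul(-3, G)) (Function('L')(I, G) = Mul(3, Add(-7, Mul(-1, G))) = Add(-21, Mul(-3, G)))
Function('q')(c, r) = Add(9, Mul(c, Add(-9, r))) (Function('q')(c, r) = Add(Mul(Add(r, Mul(-1, 9)), c), 9) = Add(Mul(Add(r, -9), c), 9) = Add(Mul(Add(-9, r), c), 9) = Add(Mul(c, Add(-9, r)), 9) = Add(9, Mul(c, Add(-9, r))))
Add(Function('L')(-199, -38), Function('q')(Function('U')(2), 129)) = Add(Add(-21, Mul(-3, -38)), Add(9, Mul(-9, Rational(-1, 3)), Mul(Rational(-1, 3), 129))) = Add(Add(-21, 114), Add(9, 3, -43)) = Add(93, -31) = 62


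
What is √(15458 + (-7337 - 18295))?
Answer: I*√10174 ≈ 100.87*I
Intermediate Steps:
√(15458 + (-7337 - 18295)) = √(15458 - 25632) = √(-10174) = I*√10174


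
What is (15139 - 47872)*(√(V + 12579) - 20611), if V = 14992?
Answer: 674659863 - 32733*√27571 ≈ 6.6922e+8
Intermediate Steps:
(15139 - 47872)*(√(V + 12579) - 20611) = (15139 - 47872)*(√(14992 + 12579) - 20611) = -32733*(√27571 - 20611) = -32733*(-20611 + √27571) = 674659863 - 32733*√27571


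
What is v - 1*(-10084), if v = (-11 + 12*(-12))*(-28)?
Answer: 14424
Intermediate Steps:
v = 4340 (v = (-11 - 144)*(-28) = -155*(-28) = 4340)
v - 1*(-10084) = 4340 - 1*(-10084) = 4340 + 10084 = 14424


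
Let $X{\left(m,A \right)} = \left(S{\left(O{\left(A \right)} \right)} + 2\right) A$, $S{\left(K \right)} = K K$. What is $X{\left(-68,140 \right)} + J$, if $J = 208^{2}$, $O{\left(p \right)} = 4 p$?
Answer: $43947544$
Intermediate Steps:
$J = 43264$
$S{\left(K \right)} = K^{2}$
$X{\left(m,A \right)} = A \left(2 + 16 A^{2}\right)$ ($X{\left(m,A \right)} = \left(\left(4 A\right)^{2} + 2\right) A = \left(16 A^{2} + 2\right) A = \left(2 + 16 A^{2}\right) A = A \left(2 + 16 A^{2}\right)$)
$X{\left(-68,140 \right)} + J = \left(2 \cdot 140 + 16 \cdot 140^{3}\right) + 43264 = \left(280 + 16 \cdot 2744000\right) + 43264 = \left(280 + 43904000\right) + 43264 = 43904280 + 43264 = 43947544$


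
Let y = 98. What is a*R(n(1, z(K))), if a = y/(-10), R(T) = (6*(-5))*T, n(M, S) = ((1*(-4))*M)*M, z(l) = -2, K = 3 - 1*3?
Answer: -1176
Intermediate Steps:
K = 0 (K = 3 - 3 = 0)
n(M, S) = -4*M² (n(M, S) = (-4*M)*M = -4*M²)
R(T) = -30*T
a = -49/5 (a = 98/(-10) = 98*(-⅒) = -49/5 ≈ -9.8000)
a*R(n(1, z(K))) = -(-294)*(-4*1²) = -(-294)*(-4*1) = -(-294)*(-4) = -49/5*120 = -1176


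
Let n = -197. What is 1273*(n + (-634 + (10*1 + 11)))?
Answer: -1031130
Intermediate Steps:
1273*(n + (-634 + (10*1 + 11))) = 1273*(-197 + (-634 + (10*1 + 11))) = 1273*(-197 + (-634 + (10 + 11))) = 1273*(-197 + (-634 + 21)) = 1273*(-197 - 613) = 1273*(-810) = -1031130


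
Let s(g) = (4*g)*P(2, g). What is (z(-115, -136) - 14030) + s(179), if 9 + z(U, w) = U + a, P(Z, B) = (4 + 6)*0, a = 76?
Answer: -14078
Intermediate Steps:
P(Z, B) = 0 (P(Z, B) = 10*0 = 0)
z(U, w) = 67 + U (z(U, w) = -9 + (U + 76) = -9 + (76 + U) = 67 + U)
s(g) = 0 (s(g) = (4*g)*0 = 0)
(z(-115, -136) - 14030) + s(179) = ((67 - 115) - 14030) + 0 = (-48 - 14030) + 0 = -14078 + 0 = -14078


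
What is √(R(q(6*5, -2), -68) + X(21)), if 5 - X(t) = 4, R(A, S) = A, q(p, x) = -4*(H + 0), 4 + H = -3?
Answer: √29 ≈ 5.3852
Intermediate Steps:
H = -7 (H = -4 - 3 = -7)
q(p, x) = 28 (q(p, x) = -4*(-7 + 0) = -4*(-7) = 28)
X(t) = 1 (X(t) = 5 - 1*4 = 5 - 4 = 1)
√(R(q(6*5, -2), -68) + X(21)) = √(28 + 1) = √29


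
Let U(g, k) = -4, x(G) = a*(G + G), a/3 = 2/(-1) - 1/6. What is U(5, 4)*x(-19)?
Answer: -988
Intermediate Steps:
a = -13/2 (a = 3*(2/(-1) - 1/6) = 3*(2*(-1) - 1*⅙) = 3*(-2 - ⅙) = 3*(-13/6) = -13/2 ≈ -6.5000)
x(G) = -13*G (x(G) = -13*(G + G)/2 = -13*G)
U(5, 4)*x(-19) = -(-52)*(-19) = -4*247 = -988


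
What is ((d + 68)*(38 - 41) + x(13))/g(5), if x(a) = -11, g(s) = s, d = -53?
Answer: -56/5 ≈ -11.200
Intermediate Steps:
((d + 68)*(38 - 41) + x(13))/g(5) = ((-53 + 68)*(38 - 41) - 11)/5 = (15*(-3) - 11)*(⅕) = (-45 - 11)*(⅕) = -56*⅕ = -56/5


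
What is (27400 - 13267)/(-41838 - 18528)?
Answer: -4711/20122 ≈ -0.23412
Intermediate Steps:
(27400 - 13267)/(-41838 - 18528) = 14133/(-60366) = 14133*(-1/60366) = -4711/20122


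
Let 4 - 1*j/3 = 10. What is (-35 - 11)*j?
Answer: 828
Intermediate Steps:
j = -18 (j = 12 - 3*10 = 12 - 30 = -18)
(-35 - 11)*j = (-35 - 11)*(-18) = -46*(-18) = 828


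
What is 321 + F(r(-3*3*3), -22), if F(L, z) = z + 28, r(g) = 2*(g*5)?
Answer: 327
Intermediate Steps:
r(g) = 10*g (r(g) = 2*(5*g) = 10*g)
F(L, z) = 28 + z
321 + F(r(-3*3*3), -22) = 321 + (28 - 22) = 321 + 6 = 327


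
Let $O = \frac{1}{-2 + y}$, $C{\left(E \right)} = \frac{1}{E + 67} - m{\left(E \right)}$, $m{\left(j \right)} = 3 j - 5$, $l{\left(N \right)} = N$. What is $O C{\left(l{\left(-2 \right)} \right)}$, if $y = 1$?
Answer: $- \frac{716}{65} \approx -11.015$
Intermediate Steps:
$m{\left(j \right)} = -5 + 3 j$
$C{\left(E \right)} = 5 + \frac{1}{67 + E} - 3 E$ ($C{\left(E \right)} = \frac{1}{E + 67} - \left(-5 + 3 E\right) = \frac{1}{67 + E} - \left(-5 + 3 E\right) = 5 + \frac{1}{67 + E} - 3 E$)
$O = -1$ ($O = \frac{1}{-2 + 1} = \frac{1}{-1} = -1$)
$O C{\left(l{\left(-2 \right)} \right)} = - \frac{336 - -392 - 3 \left(-2\right)^{2}}{67 - 2} = - \frac{336 + 392 - 12}{65} = - \frac{716}{65}$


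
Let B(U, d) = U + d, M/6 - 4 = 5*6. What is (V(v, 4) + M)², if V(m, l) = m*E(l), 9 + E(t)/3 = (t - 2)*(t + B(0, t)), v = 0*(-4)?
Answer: 41616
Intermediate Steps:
M = 204 (M = 24 + 6*(5*6) = 24 + 6*30 = 24 + 180 = 204)
v = 0
E(t) = -27 + 6*t*(-2 + t) (E(t) = -27 + 3*((t - 2)*(t + (0 + t))) = -27 + 3*((-2 + t)*(t + t)) = -27 + 3*((-2 + t)*(2*t)) = -27 + 3*(2*t*(-2 + t)) = -27 + 6*t*(-2 + t))
V(m, l) = m*(-27 - 12*l + 6*l²)
(V(v, 4) + M)² = (3*0*(-9 - 4*4 + 2*4²) + 204)² = (3*0*(-9 - 16 + 2*16) + 204)² = (3*0*(-9 - 16 + 32) + 204)² = (3*0*7 + 204)² = (0 + 204)² = 204² = 41616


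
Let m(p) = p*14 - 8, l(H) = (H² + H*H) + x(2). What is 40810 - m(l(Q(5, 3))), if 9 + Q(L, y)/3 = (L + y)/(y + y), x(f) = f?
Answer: 25978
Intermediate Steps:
Q(L, y) = -27 + 3*(L + y)/(2*y) (Q(L, y) = -27 + 3*((L + y)/(y + y)) = -27 + 3*((L + y)/((2*y))) = -27 + 3*((L + y)*(1/(2*y))) = -27 + 3*((L + y)/(2*y)) = -27 + 3*(L + y)/(2*y))
l(H) = 2 + 2*H² (l(H) = (H² + H*H) + 2 = (H² + H²) + 2 = 2*H² + 2 = 2 + 2*H²)
m(p) = -8 + 14*p (m(p) = 14*p - 8 = -8 + 14*p)
40810 - m(l(Q(5, 3))) = 40810 - (-8 + 14*(2 + 2*((3/2)*(5 - 17*3)/3)²)) = 40810 - (-8 + 14*(2 + 2*((3/2)*(⅓)*(5 - 51))²)) = 40810 - (-8 + 14*(2 + 2*((3/2)*(⅓)*(-46))²)) = 40810 - (-8 + 14*(2 + 2*(-23)²)) = 40810 - (-8 + 14*(2 + 2*529)) = 40810 - (-8 + 14*(2 + 1058)) = 40810 - (-8 + 14*1060) = 40810 - (-8 + 14840) = 40810 - 1*14832 = 40810 - 14832 = 25978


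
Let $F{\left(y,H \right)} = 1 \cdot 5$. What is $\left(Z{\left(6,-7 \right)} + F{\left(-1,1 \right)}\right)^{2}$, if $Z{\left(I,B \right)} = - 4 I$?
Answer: $361$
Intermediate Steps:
$F{\left(y,H \right)} = 5$
$\left(Z{\left(6,-7 \right)} + F{\left(-1,1 \right)}\right)^{2} = \left(\left(-4\right) 6 + 5\right)^{2} = \left(-24 + 5\right)^{2} = \left(-19\right)^{2} = 361$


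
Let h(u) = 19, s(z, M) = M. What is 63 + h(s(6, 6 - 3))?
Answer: 82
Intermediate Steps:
63 + h(s(6, 6 - 3)) = 63 + 19 = 82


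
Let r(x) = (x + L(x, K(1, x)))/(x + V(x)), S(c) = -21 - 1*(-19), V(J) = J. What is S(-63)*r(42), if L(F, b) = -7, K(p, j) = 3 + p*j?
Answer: -⅚ ≈ -0.83333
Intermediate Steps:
K(p, j) = 3 + j*p
S(c) = -2 (S(c) = -21 + 19 = -2)
r(x) = (-7 + x)/(2*x) (r(x) = (x - 7)/(x + x) = (-7 + x)/((2*x)) = (-7 + x)*(1/(2*x)) = (-7 + x)/(2*x))
S(-63)*r(42) = -(-7 + 42)/42 = -35/42 = -2*5/12 = -⅚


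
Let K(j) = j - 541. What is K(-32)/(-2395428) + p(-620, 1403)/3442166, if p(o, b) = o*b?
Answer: -49564634261/196320495644 ≈ -0.25247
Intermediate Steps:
p(o, b) = b*o
K(j) = -541 + j
K(-32)/(-2395428) + p(-620, 1403)/3442166 = (-541 - 32)/(-2395428) + (1403*(-620))/3442166 = -573*(-1/2395428) - 869860*1/3442166 = 191/798476 - 434930/1721083 = -49564634261/196320495644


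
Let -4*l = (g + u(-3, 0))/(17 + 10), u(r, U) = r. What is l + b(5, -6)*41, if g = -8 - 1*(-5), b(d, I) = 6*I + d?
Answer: -22877/18 ≈ -1270.9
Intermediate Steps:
b(d, I) = d + 6*I
g = -3 (g = -8 + 5 = -3)
l = 1/18 (l = -(-3 - 3)/(4*(17 + 10)) = -(-3)/(2*27) = -¼*(-2/9) = 1/18 ≈ 0.055556)
l + b(5, -6)*41 = 1/18 + (5 + 6*(-6))*41 = 1/18 + (5 - 36)*41 = 1/18 - 31*41 = 1/18 - 1271 = -22877/18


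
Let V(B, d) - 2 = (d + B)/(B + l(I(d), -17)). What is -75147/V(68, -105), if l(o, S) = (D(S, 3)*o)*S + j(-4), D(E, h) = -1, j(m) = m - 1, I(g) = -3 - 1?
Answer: -375735/47 ≈ -7994.4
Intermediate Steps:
I(g) = -4
j(m) = -1 + m
l(o, S) = -5 - S*o (l(o, S) = (-o)*S + (-1 - 4) = -S*o - 5 = -5 - S*o)
V(B, d) = 2 + (B + d)/(-73 + B) (V(B, d) = 2 + (d + B)/(B + (-5 - 1*(-17)*(-4))) = 2 + (B + d)/(B + (-5 - 68)) = 2 + (B + d)/(B - 73) = 2 + (B + d)/(-73 + B))
-75147/V(68, -105) = -75147*(-73 + 68)/(-146 - 105 + 3*68) = -75147*(-5/(-146 - 105 + 204)) = -75147/((-⅕*(-47))) = -75147/47/5 = -75147*5/47 = -375735/47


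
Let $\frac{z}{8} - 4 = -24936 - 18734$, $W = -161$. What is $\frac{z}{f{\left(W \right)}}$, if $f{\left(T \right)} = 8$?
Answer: $-43666$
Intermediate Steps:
$z = -349328$ ($z = 32 + 8 \left(-24936 - 18734\right) = 32 + 8 \left(-43670\right) = 32 - 349360 = -349328$)
$\frac{z}{f{\left(W \right)}} = - \frac{349328}{8} = \left(-349328\right) \frac{1}{8} = -43666$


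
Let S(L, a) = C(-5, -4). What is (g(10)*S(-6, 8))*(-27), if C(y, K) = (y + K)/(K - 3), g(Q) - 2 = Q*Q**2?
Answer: -243486/7 ≈ -34784.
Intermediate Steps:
g(Q) = 2 + Q**3 (g(Q) = 2 + Q*Q**2 = 2 + Q**3)
C(y, K) = (K + y)/(-3 + K)
S(L, a) = 9/7 (S(L, a) = (-4 - 5)/(-3 - 4) = -9/(-7) = -1/7*(-9) = 9/7)
(g(10)*S(-6, 8))*(-27) = ((2 + 10**3)*(9/7))*(-27) = ((2 + 1000)*(9/7))*(-27) = (1002*(9/7))*(-27) = (9018/7)*(-27) = -243486/7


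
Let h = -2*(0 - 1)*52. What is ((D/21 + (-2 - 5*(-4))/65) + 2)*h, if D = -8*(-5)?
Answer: 45664/105 ≈ 434.90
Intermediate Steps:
D = 40
h = 104 (h = -2*(-1)*52 = 2*52 = 104)
((D/21 + (-2 - 5*(-4))/65) + 2)*h = ((40/21 + (-2 - 5*(-4))/65) + 2)*104 = ((40*(1/21) + (-2 + 20)*(1/65)) + 2)*104 = ((40/21 + 18*(1/65)) + 2)*104 = ((40/21 + 18/65) + 2)*104 = (2978/1365 + 2)*104 = (5708/1365)*104 = 45664/105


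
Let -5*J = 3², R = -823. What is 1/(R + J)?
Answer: -5/4124 ≈ -0.0012124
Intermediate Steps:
J = -9/5 (J = -⅕*3² = -⅕*9 = -9/5 ≈ -1.8000)
1/(R + J) = 1/(-823 - 9/5) = 1/(-4124/5) = -5/4124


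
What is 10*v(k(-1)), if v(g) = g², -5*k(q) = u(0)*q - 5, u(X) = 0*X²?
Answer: 10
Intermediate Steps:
u(X) = 0
k(q) = 1 (k(q) = -(0*q - 5)/5 = -(0 - 5)/5 = -⅕*(-5) = 1)
10*v(k(-1)) = 10*1² = 10*1 = 10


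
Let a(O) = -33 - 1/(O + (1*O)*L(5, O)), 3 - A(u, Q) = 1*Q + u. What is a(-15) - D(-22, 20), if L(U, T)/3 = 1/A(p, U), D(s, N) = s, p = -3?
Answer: -659/60 ≈ -10.983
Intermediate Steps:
A(u, Q) = 3 - Q - u (A(u, Q) = 3 - (1*Q + u) = 3 - (Q + u) = 3 + (-Q - u) = 3 - Q - u)
L(U, T) = 3/(6 - U) (L(U, T) = 3/(3 - U - 1*(-3)) = 3/(3 - U + 3) = 3/(6 - U))
a(O) = -33 - 1/(4*O) (a(O) = -33 - 1/(O + (1*O)*(-3/(-6 + 5))) = -33 - 1/(O + O*(-3/(-1))) = -33 - 1/(O + O*(-3*(-1))) = -33 - 1/(O + O*3) = -33 - 1/(O + 3*O) = -33 - 1/(4*O))
a(-15) - D(-22, 20) = (-33 - ¼/(-15)) - 1*(-22) = (-33 - ¼*(-1/15)) + 22 = (-33 + 1/60) + 22 = -1979/60 + 22 = -659/60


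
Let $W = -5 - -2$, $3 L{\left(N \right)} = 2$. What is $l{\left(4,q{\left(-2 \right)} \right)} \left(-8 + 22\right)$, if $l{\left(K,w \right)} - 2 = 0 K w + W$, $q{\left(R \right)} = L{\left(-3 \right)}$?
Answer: $-14$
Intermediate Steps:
$L{\left(N \right)} = \frac{2}{3}$ ($L{\left(N \right)} = \frac{1}{3} \cdot 2 = \frac{2}{3}$)
$W = -3$ ($W = -5 + 2 = -3$)
$q{\left(R \right)} = \frac{2}{3}$
$l{\left(K,w \right)} = -1$ ($l{\left(K,w \right)} = 2 + \left(0 K w - 3\right) = 2 - \left(3 + 0 w\right) = 2 + \left(0 - 3\right) = 2 - 3 = -1$)
$l{\left(4,q{\left(-2 \right)} \right)} \left(-8 + 22\right) = - (-8 + 22) = \left(-1\right) 14 = -14$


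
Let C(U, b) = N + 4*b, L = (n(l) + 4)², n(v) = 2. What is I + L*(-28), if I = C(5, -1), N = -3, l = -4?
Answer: -1015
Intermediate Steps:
L = 36 (L = (2 + 4)² = 6² = 36)
C(U, b) = -3 + 4*b
I = -7 (I = -3 + 4*(-1) = -3 - 4 = -7)
I + L*(-28) = -7 + 36*(-28) = -7 - 1008 = -1015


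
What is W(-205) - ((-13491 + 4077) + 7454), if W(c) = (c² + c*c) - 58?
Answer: 85952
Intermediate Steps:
W(c) = -58 + 2*c² (W(c) = (c² + c²) - 58 = 2*c² - 58 = -58 + 2*c²)
W(-205) - ((-13491 + 4077) + 7454) = (-58 + 2*(-205)²) - ((-13491 + 4077) + 7454) = (-58 + 2*42025) - (-9414 + 7454) = (-58 + 84050) - 1*(-1960) = 83992 + 1960 = 85952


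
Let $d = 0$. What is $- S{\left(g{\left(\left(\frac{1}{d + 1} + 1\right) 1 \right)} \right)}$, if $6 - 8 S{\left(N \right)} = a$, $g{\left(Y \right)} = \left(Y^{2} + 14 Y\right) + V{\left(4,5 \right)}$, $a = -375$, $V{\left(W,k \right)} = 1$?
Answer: $- \frac{381}{8} \approx -47.625$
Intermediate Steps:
$g{\left(Y \right)} = 1 + Y^{2} + 14 Y$ ($g{\left(Y \right)} = \left(Y^{2} + 14 Y\right) + 1 = 1 + Y^{2} + 14 Y$)
$S{\left(N \right)} = \frac{381}{8}$ ($S{\left(N \right)} = \frac{3}{4} - - \frac{375}{8} = \frac{3}{4} + \frac{375}{8} = \frac{381}{8}$)
$- S{\left(g{\left(\left(\frac{1}{d + 1} + 1\right) 1 \right)} \right)} = \left(-1\right) \frac{381}{8} = - \frac{381}{8}$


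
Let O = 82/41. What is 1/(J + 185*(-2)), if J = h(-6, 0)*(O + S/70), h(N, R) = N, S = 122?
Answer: -35/13736 ≈ -0.0025481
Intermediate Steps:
O = 2 (O = 82*(1/41) = 2)
J = -786/35 (J = -6*(2 + 122/70) = -6*(2 + 122*(1/70)) = -6*(2 + 61/35) = -6*131/35 = -786/35 ≈ -22.457)
1/(J + 185*(-2)) = 1/(-786/35 + 185*(-2)) = 1/(-786/35 - 370) = 1/(-13736/35) = -35/13736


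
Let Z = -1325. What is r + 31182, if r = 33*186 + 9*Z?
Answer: 25395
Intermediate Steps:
r = -5787 (r = 33*186 + 9*(-1325) = 6138 - 11925 = -5787)
r + 31182 = -5787 + 31182 = 25395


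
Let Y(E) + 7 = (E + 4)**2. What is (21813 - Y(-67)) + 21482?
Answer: 39333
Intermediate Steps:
Y(E) = -7 + (4 + E)**2 (Y(E) = -7 + (E + 4)**2 = -7 + (4 + E)**2)
(21813 - Y(-67)) + 21482 = (21813 - (-7 + (4 - 67)**2)) + 21482 = (21813 - (-7 + (-63)**2)) + 21482 = (21813 - (-7 + 3969)) + 21482 = (21813 - 1*3962) + 21482 = (21813 - 3962) + 21482 = 17851 + 21482 = 39333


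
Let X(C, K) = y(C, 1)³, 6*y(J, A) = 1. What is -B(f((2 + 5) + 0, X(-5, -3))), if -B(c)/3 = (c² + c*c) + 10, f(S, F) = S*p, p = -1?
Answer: 324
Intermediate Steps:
y(J, A) = ⅙ (y(J, A) = (⅙)*1 = ⅙)
X(C, K) = 1/216 (X(C, K) = (⅙)³ = 1/216)
f(S, F) = -S (f(S, F) = S*(-1) = -S)
B(c) = -30 - 6*c² (B(c) = -3*((c² + c*c) + 10) = -3*((c² + c²) + 10) = -3*(2*c² + 10) = -3*(10 + 2*c²) = -30 - 6*c²)
-B(f((2 + 5) + 0, X(-5, -3))) = -(-30 - 6*((2 + 5) + 0)²) = -(-30 - 6*(7 + 0)²) = -(-30 - 6*(-1*7)²) = -(-30 - 6*(-7)²) = -(-30 - 6*49) = -(-30 - 294) = -1*(-324) = 324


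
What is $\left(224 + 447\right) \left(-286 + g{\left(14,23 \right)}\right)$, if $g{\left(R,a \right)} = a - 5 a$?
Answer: $-253638$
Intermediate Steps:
$g{\left(R,a \right)} = - 4 a$
$\left(224 + 447\right) \left(-286 + g{\left(14,23 \right)}\right) = \left(224 + 447\right) \left(-286 - 92\right) = 671 \left(-286 - 92\right) = 671 \left(-378\right) = -253638$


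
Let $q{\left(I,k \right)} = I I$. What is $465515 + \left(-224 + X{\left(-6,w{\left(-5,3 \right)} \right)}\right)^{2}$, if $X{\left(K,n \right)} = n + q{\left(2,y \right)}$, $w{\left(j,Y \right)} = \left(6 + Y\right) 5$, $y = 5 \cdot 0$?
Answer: $496140$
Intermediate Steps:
$y = 0$
$q{\left(I,k \right)} = I^{2}$
$w{\left(j,Y \right)} = 30 + 5 Y$
$X{\left(K,n \right)} = 4 + n$ ($X{\left(K,n \right)} = n + 2^{2} = n + 4 = 4 + n$)
$465515 + \left(-224 + X{\left(-6,w{\left(-5,3 \right)} \right)}\right)^{2} = 465515 + \left(-224 + \left(4 + \left(30 + 5 \cdot 3\right)\right)\right)^{2} = 465515 + \left(-224 + \left(4 + \left(30 + 15\right)\right)\right)^{2} = 465515 + \left(-224 + \left(4 + 45\right)\right)^{2} = 465515 + \left(-224 + 49\right)^{2} = 465515 + \left(-175\right)^{2} = 465515 + 30625 = 496140$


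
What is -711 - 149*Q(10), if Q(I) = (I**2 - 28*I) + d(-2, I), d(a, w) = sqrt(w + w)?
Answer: 26109 - 298*sqrt(5) ≈ 25443.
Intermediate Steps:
d(a, w) = sqrt(2)*sqrt(w) (d(a, w) = sqrt(2*w) = sqrt(2)*sqrt(w))
Q(I) = I**2 - 28*I + sqrt(2)*sqrt(I) (Q(I) = (I**2 - 28*I) + sqrt(2)*sqrt(I) = I**2 - 28*I + sqrt(2)*sqrt(I))
-711 - 149*Q(10) = -711 - 149*(10**2 - 28*10 + sqrt(2)*sqrt(10)) = -711 - 149*(100 - 280 + 2*sqrt(5)) = -711 - 149*(-180 + 2*sqrt(5)) = -711 + (26820 - 298*sqrt(5)) = 26109 - 298*sqrt(5)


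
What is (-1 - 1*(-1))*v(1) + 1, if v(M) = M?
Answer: 1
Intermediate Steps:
(-1 - 1*(-1))*v(1) + 1 = (-1 - 1*(-1))*1 + 1 = (-1 + 1)*1 + 1 = 0*1 + 1 = 0 + 1 = 1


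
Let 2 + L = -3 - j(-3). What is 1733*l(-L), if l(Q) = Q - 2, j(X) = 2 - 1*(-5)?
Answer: 17330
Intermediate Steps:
j(X) = 7 (j(X) = 2 + 5 = 7)
L = -12 (L = -2 + (-3 - 1*7) = -2 + (-3 - 7) = -2 - 10 = -12)
l(Q) = -2 + Q
1733*l(-L) = 1733*(-2 - 1*(-12)) = 1733*(-2 + 12) = 1733*10 = 17330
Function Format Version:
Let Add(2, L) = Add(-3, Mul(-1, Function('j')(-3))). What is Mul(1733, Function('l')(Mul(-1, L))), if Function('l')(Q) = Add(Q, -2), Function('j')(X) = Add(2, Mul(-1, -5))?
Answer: 17330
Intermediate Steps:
Function('j')(X) = 7 (Function('j')(X) = Add(2, 5) = 7)
L = -12 (L = Add(-2, Add(-3, Mul(-1, 7))) = Add(-2, Add(-3, -7)) = Add(-2, -10) = -12)
Function('l')(Q) = Add(-2, Q)
Mul(1733, Function('l')(Mul(-1, L))) = Mul(1733, Add(-2, Mul(-1, -12))) = Mul(1733, Add(-2, 12)) = Mul(1733, 10) = 17330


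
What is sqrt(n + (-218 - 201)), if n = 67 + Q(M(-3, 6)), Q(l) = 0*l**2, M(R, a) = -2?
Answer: 4*I*sqrt(22) ≈ 18.762*I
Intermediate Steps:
Q(l) = 0
n = 67 (n = 67 + 0 = 67)
sqrt(n + (-218 - 201)) = sqrt(67 + (-218 - 201)) = sqrt(67 - 419) = sqrt(-352) = 4*I*sqrt(22)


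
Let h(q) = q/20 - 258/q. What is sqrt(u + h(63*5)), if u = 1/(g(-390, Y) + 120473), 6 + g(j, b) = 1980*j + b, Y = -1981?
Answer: sqrt(70346360924039445)/68639970 ≈ 3.8641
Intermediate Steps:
g(j, b) = -6 + b + 1980*j (g(j, b) = -6 + (1980*j + b) = -6 + (b + 1980*j) = -6 + b + 1980*j)
h(q) = -258/q + q/20 (h(q) = q*(1/20) - 258/q = q/20 - 258/q = -258/q + q/20)
u = -1/653714 (u = 1/((-6 - 1981 + 1980*(-390)) + 120473) = 1/((-6 - 1981 - 772200) + 120473) = 1/(-774187 + 120473) = 1/(-653714) = -1/653714 ≈ -1.5297e-6)
sqrt(u + h(63*5)) = sqrt(-1/653714 + (-258/(63*5) + (63*5)/20)) = sqrt(-1/653714 + (-258/315 + (1/20)*315)) = sqrt(-1/653714 + (-258*1/315 + 63/4)) = sqrt(-1/653714 + (-86/105 + 63/4)) = sqrt(-1/653714 + 6271/420) = sqrt(2049720037/137279940) = sqrt(70346360924039445)/68639970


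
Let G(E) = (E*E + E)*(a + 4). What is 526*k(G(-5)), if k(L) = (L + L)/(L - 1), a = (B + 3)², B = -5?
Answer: 168320/159 ≈ 1058.6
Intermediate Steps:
a = 4 (a = (-5 + 3)² = (-2)² = 4)
G(E) = 8*E + 8*E² (G(E) = (E*E + E)*(4 + 4) = (E² + E)*8 = (E + E²)*8 = 8*E + 8*E²)
k(L) = 2*L/(-1 + L) (k(L) = (2*L)/(-1 + L) = 2*L/(-1 + L))
526*k(G(-5)) = 526*(2*(8*(-5)*(1 - 5))/(-1 + 8*(-5)*(1 - 5))) = 526*(2*(8*(-5)*(-4))/(-1 + 8*(-5)*(-4))) = 526*(2*160/(-1 + 160)) = 526*(2*160/159) = 526*(2*160*(1/159)) = 526*(320/159) = 168320/159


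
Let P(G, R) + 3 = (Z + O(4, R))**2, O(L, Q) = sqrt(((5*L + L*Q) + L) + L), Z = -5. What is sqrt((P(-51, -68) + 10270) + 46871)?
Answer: sqrt(56919 - 20*I*sqrt(61)) ≈ 238.58 - 0.3274*I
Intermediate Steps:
O(L, Q) = sqrt(7*L + L*Q) (O(L, Q) = sqrt((6*L + L*Q) + L) = sqrt(7*L + L*Q))
P(G, R) = -3 + (-5 + sqrt(28 + 4*R))**2 (P(G, R) = -3 + (-5 + sqrt(4*(7 + R)))**2 = -3 + (-5 + sqrt(28 + 4*R))**2)
sqrt((P(-51, -68) + 10270) + 46871) = sqrt(((-3 + (-5 + 2*sqrt(7 - 68))**2) + 10270) + 46871) = sqrt(((-3 + (-5 + 2*sqrt(-61))**2) + 10270) + 46871) = sqrt(((-3 + (-5 + 2*(I*sqrt(61)))**2) + 10270) + 46871) = sqrt(((-3 + (-5 + 2*I*sqrt(61))**2) + 10270) + 46871) = sqrt((10267 + (-5 + 2*I*sqrt(61))**2) + 46871) = sqrt(57138 + (-5 + 2*I*sqrt(61))**2)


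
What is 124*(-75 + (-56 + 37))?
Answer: -11656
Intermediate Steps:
124*(-75 + (-56 + 37)) = 124*(-75 - 19) = 124*(-94) = -11656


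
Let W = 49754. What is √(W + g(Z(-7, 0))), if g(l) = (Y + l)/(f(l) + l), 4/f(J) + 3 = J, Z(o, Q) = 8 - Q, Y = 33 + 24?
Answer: √24084511/22 ≈ 223.07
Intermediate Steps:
Y = 57
f(J) = 4/(-3 + J)
g(l) = (57 + l)/(l + 4/(-3 + l)) (g(l) = (57 + l)/(4/(-3 + l) + l) = (57 + l)/(l + 4/(-3 + l)))
√(W + g(Z(-7, 0))) = √(49754 + (-3 + (8 - 1*0))*(57 + (8 - 1*0))/(4 + (8 - 1*0)*(-3 + (8 - 1*0)))) = √(49754 + (-3 + (8 + 0))*(57 + (8 + 0))/(4 + (8 + 0)*(-3 + (8 + 0)))) = √(49754 + (-3 + 8)*(57 + 8)/(4 + 8*(-3 + 8))) = √(49754 + 5*65/(4 + 8*5)) = √(49754 + 5*65/(4 + 40)) = √(49754 + 5*65/44) = √(49754 + (1/44)*5*65) = √(49754 + 325/44) = √(2189501/44) = √24084511/22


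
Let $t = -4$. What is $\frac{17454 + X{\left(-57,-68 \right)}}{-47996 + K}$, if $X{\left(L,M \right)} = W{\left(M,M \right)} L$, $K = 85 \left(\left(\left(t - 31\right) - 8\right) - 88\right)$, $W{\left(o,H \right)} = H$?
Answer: $- \frac{21330}{59131} \approx -0.36072$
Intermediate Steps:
$K = -11135$ ($K = 85 \left(\left(\left(-4 - 31\right) - 8\right) - 88\right) = 85 \left(\left(-35 - 8\right) - 88\right) = 85 \left(-43 - 88\right) = 85 \left(-131\right) = -11135$)
$X{\left(L,M \right)} = L M$ ($X{\left(L,M \right)} = M L = L M$)
$\frac{17454 + X{\left(-57,-68 \right)}}{-47996 + K} = \frac{17454 - -3876}{-47996 - 11135} = \frac{17454 + 3876}{-59131} = 21330 \left(- \frac{1}{59131}\right) = - \frac{21330}{59131}$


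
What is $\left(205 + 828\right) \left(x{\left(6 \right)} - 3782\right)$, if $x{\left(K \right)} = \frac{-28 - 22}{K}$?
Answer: $- \frac{11746243}{3} \approx -3.9154 \cdot 10^{6}$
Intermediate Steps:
$x{\left(K \right)} = - \frac{50}{K}$ ($x{\left(K \right)} = \frac{-28 - 22}{K} = - \frac{50}{K}$)
$\left(205 + 828\right) \left(x{\left(6 \right)} - 3782\right) = \left(205 + 828\right) \left(- \frac{50}{6} - 3782\right) = 1033 \left(\left(-50\right) \frac{1}{6} - 3782\right) = 1033 \left(- \frac{25}{3} - 3782\right) = 1033 \left(- \frac{11371}{3}\right) = - \frac{11746243}{3}$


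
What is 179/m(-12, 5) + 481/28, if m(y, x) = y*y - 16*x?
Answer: 8949/448 ≈ 19.975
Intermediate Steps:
m(y, x) = y² - 16*x
179/m(-12, 5) + 481/28 = 179/((-12)² - 16*5) + 481/28 = 179/(144 - 80) + 481*(1/28) = 179/64 + 481/28 = 8949/448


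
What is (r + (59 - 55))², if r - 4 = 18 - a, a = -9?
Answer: 1225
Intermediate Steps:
r = 31 (r = 4 + (18 - 1*(-9)) = 4 + (18 + 9) = 4 + 27 = 31)
(r + (59 - 55))² = (31 + (59 - 55))² = (31 + 4)² = 35² = 1225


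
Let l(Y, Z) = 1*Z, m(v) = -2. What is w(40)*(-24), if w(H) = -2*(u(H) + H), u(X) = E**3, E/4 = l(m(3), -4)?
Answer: -194688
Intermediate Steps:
l(Y, Z) = Z
E = -16 (E = 4*(-4) = -16)
u(X) = -4096 (u(X) = (-16)**3 = -4096)
w(H) = 8192 - 2*H (w(H) = -2*(-4096 + H) = 8192 - 2*H)
w(40)*(-24) = (8192 - 2*40)*(-24) = (8192 - 80)*(-24) = 8112*(-24) = -194688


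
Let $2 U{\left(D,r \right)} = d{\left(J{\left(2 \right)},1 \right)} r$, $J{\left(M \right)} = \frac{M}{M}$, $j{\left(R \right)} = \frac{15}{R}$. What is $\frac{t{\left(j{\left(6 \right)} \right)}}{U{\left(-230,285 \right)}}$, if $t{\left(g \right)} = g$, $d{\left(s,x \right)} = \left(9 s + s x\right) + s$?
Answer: $\frac{1}{627} \approx 0.0015949$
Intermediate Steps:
$J{\left(M \right)} = 1$
$d{\left(s,x \right)} = 10 s + s x$
$U{\left(D,r \right)} = \frac{11 r}{2}$ ($U{\left(D,r \right)} = \frac{1 \left(10 + 1\right) r}{2} = \frac{1 \cdot 11 r}{2} = \frac{11 r}{2}$)
$\frac{t{\left(j{\left(6 \right)} \right)}}{U{\left(-230,285 \right)}} = \frac{15 \cdot \frac{1}{6}}{\frac{11}{2} \cdot 285} = \frac{15 \cdot \frac{1}{6}}{\frac{3135}{2}} = \frac{5}{2} \cdot \frac{2}{3135} = \frac{1}{627}$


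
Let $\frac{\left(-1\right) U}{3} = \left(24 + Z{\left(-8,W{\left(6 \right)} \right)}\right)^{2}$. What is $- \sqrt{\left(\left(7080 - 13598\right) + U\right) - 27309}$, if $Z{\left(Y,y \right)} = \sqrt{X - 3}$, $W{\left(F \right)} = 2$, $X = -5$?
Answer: $- \sqrt{-35531 - 288 i \sqrt{2}} \approx -1.0804 + 188.5 i$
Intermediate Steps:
$Z{\left(Y,y \right)} = 2 i \sqrt{2}$ ($Z{\left(Y,y \right)} = \sqrt{-5 - 3} = \sqrt{-8} = 2 i \sqrt{2}$)
$U = - 3 \left(24 + 2 i \sqrt{2}\right)^{2} \approx -1704.0 - 407.29 i$
$- \sqrt{\left(\left(7080 - 13598\right) + U\right) - 27309} = - \sqrt{\left(\left(7080 - 13598\right) - \left(1704 + 288 i \sqrt{2}\right)\right) - 27309} = - \sqrt{\left(-6518 - \left(1704 + 288 i \sqrt{2}\right)\right) - 27309} = - \sqrt{\left(-8222 - 288 i \sqrt{2}\right) - 27309} = - \sqrt{-35531 - 288 i \sqrt{2}}$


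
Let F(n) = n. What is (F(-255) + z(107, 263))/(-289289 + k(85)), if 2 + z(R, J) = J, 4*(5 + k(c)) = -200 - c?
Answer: -24/1157461 ≈ -2.0735e-5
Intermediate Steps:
k(c) = -55 - c/4 (k(c) = -5 + (-200 - c)/4 = -5 + (-50 - c/4) = -55 - c/4)
z(R, J) = -2 + J
(F(-255) + z(107, 263))/(-289289 + k(85)) = (-255 + (-2 + 263))/(-289289 + (-55 - ¼*85)) = (-255 + 261)/(-289289 + (-55 - 85/4)) = 6/(-289289 - 305/4) = 6/(-1157461/4) = 6*(-4/1157461) = -24/1157461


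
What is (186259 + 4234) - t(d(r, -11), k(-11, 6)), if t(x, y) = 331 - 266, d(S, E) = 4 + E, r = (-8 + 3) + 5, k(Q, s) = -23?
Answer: 190428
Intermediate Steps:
r = 0 (r = -5 + 5 = 0)
t(x, y) = 65
(186259 + 4234) - t(d(r, -11), k(-11, 6)) = (186259 + 4234) - 1*65 = 190493 - 65 = 190428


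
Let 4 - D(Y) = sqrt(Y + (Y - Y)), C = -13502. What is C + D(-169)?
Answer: -13498 - 13*I ≈ -13498.0 - 13.0*I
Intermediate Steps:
D(Y) = 4 - sqrt(Y) (D(Y) = 4 - sqrt(Y + (Y - Y)) = 4 - sqrt(Y + 0) = 4 - sqrt(Y))
C + D(-169) = -13502 + (4 - sqrt(-169)) = -13502 + (4 - 13*I) = -13498 - 13*I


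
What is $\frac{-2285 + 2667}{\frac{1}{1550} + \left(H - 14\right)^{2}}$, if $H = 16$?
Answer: $\frac{592100}{6201} \approx 95.485$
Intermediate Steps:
$\frac{-2285 + 2667}{\frac{1}{1550} + \left(H - 14\right)^{2}} = \frac{-2285 + 2667}{\frac{1}{1550} + \left(16 - 14\right)^{2}} = \frac{382}{\frac{1}{1550} + 2^{2}} = \frac{382}{\frac{1}{1550} + 4} = \frac{382}{\frac{6201}{1550}} = 382 \cdot \frac{1550}{6201} = \frac{592100}{6201}$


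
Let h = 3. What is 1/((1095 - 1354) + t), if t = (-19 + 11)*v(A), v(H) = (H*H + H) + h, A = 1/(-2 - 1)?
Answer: -9/2531 ≈ -0.0035559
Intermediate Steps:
A = -⅓ (A = 1/(-3) = -⅓ ≈ -0.33333)
v(H) = 3 + H + H² (v(H) = (H*H + H) + 3 = (H² + H) + 3 = (H + H²) + 3 = 3 + H + H²)
t = -200/9 (t = (-19 + 11)*(3 - ⅓ + (-⅓)²) = -8*(3 - ⅓ + ⅑) = -8*25/9 = -200/9 ≈ -22.222)
1/((1095 - 1354) + t) = 1/((1095 - 1354) - 200/9) = 1/(-259 - 200/9) = 1/(-2531/9) = -9/2531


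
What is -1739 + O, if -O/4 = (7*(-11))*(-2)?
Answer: -2355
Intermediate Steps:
O = -616 (O = -4*7*(-11)*(-2) = -(-308)*(-2) = -4*154 = -616)
-1739 + O = -1739 - 616 = -2355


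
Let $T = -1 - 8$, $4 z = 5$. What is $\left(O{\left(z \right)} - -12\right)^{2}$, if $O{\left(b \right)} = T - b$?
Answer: $\frac{49}{16} \approx 3.0625$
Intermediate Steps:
$z = \frac{5}{4}$ ($z = \frac{1}{4} \cdot 5 = \frac{5}{4} \approx 1.25$)
$T = -9$ ($T = -1 - 8 = -9$)
$O{\left(b \right)} = -9 - b$
$\left(O{\left(z \right)} - -12\right)^{2} = \left(\left(-9 - \frac{5}{4}\right) - -12\right)^{2} = \left(\left(-9 - \frac{5}{4}\right) + 12\right)^{2} = \left(- \frac{41}{4} + 12\right)^{2} = \left(\frac{7}{4}\right)^{2} = \frac{49}{16}$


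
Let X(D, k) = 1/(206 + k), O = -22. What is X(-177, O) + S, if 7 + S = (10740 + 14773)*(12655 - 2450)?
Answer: 47906269073/184 ≈ 2.6036e+8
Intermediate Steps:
S = 260360158 (S = -7 + (10740 + 14773)*(12655 - 2450) = -7 + 25513*10205 = -7 + 260360165 = 260360158)
X(-177, O) + S = 1/(206 - 22) + 260360158 = 1/184 + 260360158 = 47906269073/184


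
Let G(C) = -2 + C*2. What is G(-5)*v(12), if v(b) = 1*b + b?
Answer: -288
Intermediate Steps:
v(b) = 2*b (v(b) = b + b = 2*b)
G(C) = -2 + 2*C
G(-5)*v(12) = (-2 + 2*(-5))*(2*12) = (-2 - 10)*24 = -12*24 = -288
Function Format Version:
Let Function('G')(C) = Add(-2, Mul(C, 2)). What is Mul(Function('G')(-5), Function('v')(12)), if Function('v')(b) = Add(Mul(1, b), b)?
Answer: -288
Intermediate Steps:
Function('v')(b) = Mul(2, b) (Function('v')(b) = Add(b, b) = Mul(2, b))
Function('G')(C) = Add(-2, Mul(2, C))
Mul(Function('G')(-5), Function('v')(12)) = Mul(Add(-2, Mul(2, -5)), Mul(2, 12)) = Mul(Add(-2, -10), 24) = Mul(-12, 24) = -288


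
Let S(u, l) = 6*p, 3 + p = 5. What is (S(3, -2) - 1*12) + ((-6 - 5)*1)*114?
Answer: -1254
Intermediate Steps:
p = 2 (p = -3 + 5 = 2)
S(u, l) = 12 (S(u, l) = 6*2 = 12)
(S(3, -2) - 1*12) + ((-6 - 5)*1)*114 = (12 - 1*12) + ((-6 - 5)*1)*114 = (12 - 12) - 11*1*114 = 0 - 11*114 = 0 - 1254 = -1254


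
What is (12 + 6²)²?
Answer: 2304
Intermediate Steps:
(12 + 6²)² = (12 + 36)² = 48² = 2304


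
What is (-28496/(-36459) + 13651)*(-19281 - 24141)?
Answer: -7204148434570/12153 ≈ -5.9279e+8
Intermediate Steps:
(-28496/(-36459) + 13651)*(-19281 - 24141) = (-28496*(-1/36459) + 13651)*(-43422) = (28496/36459 + 13651)*(-43422) = (497730305/36459)*(-43422) = -7204148434570/12153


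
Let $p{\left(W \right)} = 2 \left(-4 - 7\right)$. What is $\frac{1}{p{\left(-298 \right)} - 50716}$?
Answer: $- \frac{1}{50738} \approx -1.9709 \cdot 10^{-5}$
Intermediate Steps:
$p{\left(W \right)} = -22$ ($p{\left(W \right)} = 2 \left(-11\right) = -22$)
$\frac{1}{p{\left(-298 \right)} - 50716} = \frac{1}{-22 - 50716} = \frac{1}{-50738} = - \frac{1}{50738}$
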